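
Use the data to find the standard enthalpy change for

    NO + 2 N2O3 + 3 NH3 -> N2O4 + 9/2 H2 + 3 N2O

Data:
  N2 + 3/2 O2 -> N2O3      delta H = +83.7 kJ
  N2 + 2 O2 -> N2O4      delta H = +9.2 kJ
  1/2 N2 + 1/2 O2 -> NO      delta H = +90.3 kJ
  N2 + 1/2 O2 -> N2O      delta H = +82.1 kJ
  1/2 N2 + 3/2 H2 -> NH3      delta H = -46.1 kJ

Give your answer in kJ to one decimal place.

equation 1 reversed and × 2 (N2O3 must end up as a reactant; scale by 2 for the 2 N2O3): (-2)·(+83.7) = -167.4 kJ
equation 2 as written (N2O4 already on the product side): +9.2 kJ
equation 3 reversed (NO must end up as a reactant): -90.3 kJ
equation 4 × 3 (×3 to match 3 N2O in the target): (3)·(+82.1) = +246.3 kJ
equation 5 reversed and × 3 (NH3 must end up as a reactant; ×3 to match 3 NH3 in the target): (-3)·(-46.1) = +138.3 kJ
delta H = (-167.4) + (+9.2) + (-90.3) + (+246.3) + (+138.3) = 136.1 kJ

delta H = 136.1 kJ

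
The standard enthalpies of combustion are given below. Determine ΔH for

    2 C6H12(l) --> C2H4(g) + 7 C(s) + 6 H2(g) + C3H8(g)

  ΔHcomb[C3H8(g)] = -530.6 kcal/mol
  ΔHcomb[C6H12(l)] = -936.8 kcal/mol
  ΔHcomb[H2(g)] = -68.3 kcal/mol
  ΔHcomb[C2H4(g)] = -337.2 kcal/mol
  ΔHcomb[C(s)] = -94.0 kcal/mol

Using ΔH = Σ nΔHc°(reactants) − Σ nΔHc°(products):
= [2·(-936.8)] − [1·(-337.2) + 7·(-94.0) + 6·(-68.3) + 1·(-530.6)]
= 62.0 kcal/mol

ΔH = 62.0 kcal/mol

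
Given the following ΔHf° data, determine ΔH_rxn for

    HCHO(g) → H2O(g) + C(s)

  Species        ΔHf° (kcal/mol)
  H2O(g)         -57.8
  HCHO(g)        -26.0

ΔH_rxn = -31.8 kcal/mol

Products: 1·(-57.8) + 1·(+0.0) = -57.8
Reactants: 1·(-26.0) = -26.0
ΔH_rxn = (-57.8) − (-26.0) = -31.8 kcal/mol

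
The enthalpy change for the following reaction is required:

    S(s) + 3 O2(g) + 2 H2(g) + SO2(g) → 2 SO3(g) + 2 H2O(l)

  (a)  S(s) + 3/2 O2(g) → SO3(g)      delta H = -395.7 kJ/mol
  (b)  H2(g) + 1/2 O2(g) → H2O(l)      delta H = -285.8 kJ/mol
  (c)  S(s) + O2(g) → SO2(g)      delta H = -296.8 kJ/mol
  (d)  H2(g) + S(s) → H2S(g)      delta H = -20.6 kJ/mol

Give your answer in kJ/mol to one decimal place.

(a) × 2 (scale by 2 for the 2 SO3(g)): (2)·(-395.7) = -791.4 kJ/mol
(b) × 2 (scale by 2 for the 2 H2O(l)): (2)·(-285.8) = -571.6 kJ/mol
(c) reversed (SO2(g) must end up as a reactant): +296.8 kJ/mol
(d): not needed (H2S(g) appears nowhere else).
Summing the manipulated equations, delta H = (-791.4) + (-571.6) + (+296.8) = -1066.2 kJ/mol

delta H = -1066.2 kJ/mol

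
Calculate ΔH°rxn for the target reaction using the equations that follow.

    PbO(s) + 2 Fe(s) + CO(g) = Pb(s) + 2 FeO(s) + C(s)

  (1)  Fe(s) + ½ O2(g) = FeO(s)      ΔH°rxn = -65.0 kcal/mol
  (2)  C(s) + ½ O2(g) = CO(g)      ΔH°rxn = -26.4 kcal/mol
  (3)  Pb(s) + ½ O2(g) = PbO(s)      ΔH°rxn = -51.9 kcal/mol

(1) × 2 (scale by 2 for the 2 FeO(s)): (2)·(-65.0) = -130.0 kcal/mol
(2) reversed (CO(g) must end up as a reactant): +26.4 kcal/mol
(3) reversed (PbO(s) must end up as a reactant): +51.9 kcal/mol
ΔH°rxn = (-130.0) + (+26.4) + (+51.9) = -51.7 kcal/mol

ΔH°rxn = -51.7 kcal/mol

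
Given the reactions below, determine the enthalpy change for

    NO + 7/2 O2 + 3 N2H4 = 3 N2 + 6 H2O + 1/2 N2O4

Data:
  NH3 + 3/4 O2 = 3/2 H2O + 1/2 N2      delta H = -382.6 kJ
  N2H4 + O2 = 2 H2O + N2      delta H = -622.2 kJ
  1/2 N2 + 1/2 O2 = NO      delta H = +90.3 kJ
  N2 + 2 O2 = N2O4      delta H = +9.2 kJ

equation 1: not needed (NH3 appears nowhere else).
equation 2 × 3 (×3 to match 3 N2H4 in the target): (3)·(-622.2) = -1866.6 kJ
equation 3 reversed (NO must end up as a reactant): -90.3 kJ
equation 4 × 1/2 (scale by 1/2 for the 1/2 N2O4): (1/2)·(+9.2) = +4.6 kJ
delta H = (-1866.6) + (-90.3) + (+4.6) = -1952.3 kJ

delta H = -1952.3 kJ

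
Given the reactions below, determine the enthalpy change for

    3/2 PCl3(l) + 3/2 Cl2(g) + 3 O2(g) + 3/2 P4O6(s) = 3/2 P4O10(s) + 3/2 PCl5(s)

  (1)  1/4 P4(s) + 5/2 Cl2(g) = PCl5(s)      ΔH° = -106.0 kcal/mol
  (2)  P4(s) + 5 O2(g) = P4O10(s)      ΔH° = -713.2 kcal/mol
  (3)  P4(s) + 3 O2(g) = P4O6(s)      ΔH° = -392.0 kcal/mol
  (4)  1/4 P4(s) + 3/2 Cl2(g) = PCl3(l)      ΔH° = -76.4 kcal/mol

(1) × 3/2: (3/2)·(-106.0) = -159.0 kcal/mol
(2) × 3/2: (3/2)·(-713.2) = -1069.8 kcal/mol
(3) reversed and × 3/2: (-3/2)·(-392.0) = +588.0 kcal/mol
(4) reversed and × 3/2: (-3/2)·(-76.4) = +114.6 kcal/mol
Summing the manipulated equations, ΔH° = (3/2)·(-106.0) + (3/2)·(-713.2) + (-3/2)·(-392.0) + (-3/2)·(-76.4) = -526.2 kcal/mol

ΔH° = -526.2 kcal/mol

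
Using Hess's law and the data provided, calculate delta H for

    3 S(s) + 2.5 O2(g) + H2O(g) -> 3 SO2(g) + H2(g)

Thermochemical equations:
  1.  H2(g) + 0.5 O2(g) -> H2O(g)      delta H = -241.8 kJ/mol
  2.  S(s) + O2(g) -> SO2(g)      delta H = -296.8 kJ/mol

eq. 1 reversed: +241.8 kJ/mol
eq. 2 × 3: (3)·(-296.8) = -890.4 kJ/mol
delta H = (+241.8) + (-890.4) = -648.6 kJ/mol

delta H = -648.6 kJ/mol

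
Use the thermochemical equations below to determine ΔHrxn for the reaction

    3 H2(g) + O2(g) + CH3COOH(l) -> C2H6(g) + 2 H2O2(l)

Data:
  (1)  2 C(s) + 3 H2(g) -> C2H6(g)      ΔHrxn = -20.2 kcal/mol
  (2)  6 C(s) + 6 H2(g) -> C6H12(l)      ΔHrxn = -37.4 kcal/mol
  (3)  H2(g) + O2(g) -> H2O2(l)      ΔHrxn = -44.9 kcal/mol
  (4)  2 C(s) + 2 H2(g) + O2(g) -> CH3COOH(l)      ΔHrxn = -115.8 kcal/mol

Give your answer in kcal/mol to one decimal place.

(1) as written: -20.2 kcal/mol
(2): not needed.
(3) × 2: (2)·(-44.9) = -89.8 kcal/mol
(4) reversed: +115.8 kcal/mol
By Hess's law, ΔHrxn = (1)·(-20.2) + (2)·(-44.9) + (-1)·(-115.8) = 5.8 kcal/mol

ΔHrxn = 5.8 kcal/mol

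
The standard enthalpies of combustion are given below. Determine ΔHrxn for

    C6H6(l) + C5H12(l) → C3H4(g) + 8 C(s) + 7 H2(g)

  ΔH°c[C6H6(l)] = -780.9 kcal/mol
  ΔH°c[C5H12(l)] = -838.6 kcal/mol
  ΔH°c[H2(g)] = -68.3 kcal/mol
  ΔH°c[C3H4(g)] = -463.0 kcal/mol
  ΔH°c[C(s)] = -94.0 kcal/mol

With combustion enthalpies, reactants minus products:
= [1·(-780.9) + 1·(-838.6)] − [1·(-463.0) + 8·(-94.0) + 7·(-68.3)]
= 73.6 kcal/mol

ΔHrxn = 73.6 kcal/mol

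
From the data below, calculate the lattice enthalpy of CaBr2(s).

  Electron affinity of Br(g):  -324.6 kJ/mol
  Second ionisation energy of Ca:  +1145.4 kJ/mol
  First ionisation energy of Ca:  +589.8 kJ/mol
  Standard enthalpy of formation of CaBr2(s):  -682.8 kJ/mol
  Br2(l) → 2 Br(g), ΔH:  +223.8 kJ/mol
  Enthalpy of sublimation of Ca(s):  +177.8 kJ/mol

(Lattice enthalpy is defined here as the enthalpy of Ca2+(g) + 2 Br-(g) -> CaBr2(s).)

ΔHf° = 1·ΔHsub + 1·(ΣIE) + 1·D(Br2) + 2·EA + U
-682.8 = 1·(+177.8) + 1·(+1735.2) + 1·(+223.8) + 2·(-324.6) + U
U = -682.8 − (+1487.6) = -2170.4 kJ/mol

U = -2170.4 kJ/mol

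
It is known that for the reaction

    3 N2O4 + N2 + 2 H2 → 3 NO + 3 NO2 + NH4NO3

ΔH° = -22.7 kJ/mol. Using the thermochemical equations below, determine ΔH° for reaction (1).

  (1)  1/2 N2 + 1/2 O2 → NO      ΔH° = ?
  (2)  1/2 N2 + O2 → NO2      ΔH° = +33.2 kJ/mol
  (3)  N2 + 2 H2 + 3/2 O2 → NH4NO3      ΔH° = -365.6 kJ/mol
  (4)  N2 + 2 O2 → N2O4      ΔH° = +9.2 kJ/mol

(1) × 3: contributes 3·x
(2) × 3: (3)·(+33.2) = +99.6 kJ/mol
(3) as written: -365.6 kJ/mol
(4) reversed and × 3: (-3)·(+9.2) = -27.6 kJ/mol
-22.7 = (+99.6) + (-365.6) + (-27.6) + 3·x
x = (-22.7 − (-293.6)) / (3) = 90.3 kJ/mol

ΔH° = 90.3 kJ/mol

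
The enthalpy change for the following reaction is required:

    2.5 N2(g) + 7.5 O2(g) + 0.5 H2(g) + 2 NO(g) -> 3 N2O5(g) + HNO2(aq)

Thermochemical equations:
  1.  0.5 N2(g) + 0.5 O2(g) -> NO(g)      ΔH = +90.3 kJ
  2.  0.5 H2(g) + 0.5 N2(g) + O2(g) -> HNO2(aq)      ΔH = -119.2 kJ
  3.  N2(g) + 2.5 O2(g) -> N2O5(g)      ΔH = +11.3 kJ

eq. 1 reversed and × 2: (-2)·(+90.3) = -180.6 kJ
eq. 2 as written: -119.2 kJ
eq. 3 × 3: (3)·(+11.3) = +33.9 kJ
Summing the manipulated equations, ΔH = (-180.6) + (-119.2) + (+33.9) = -265.9 kJ

ΔH = -265.9 kJ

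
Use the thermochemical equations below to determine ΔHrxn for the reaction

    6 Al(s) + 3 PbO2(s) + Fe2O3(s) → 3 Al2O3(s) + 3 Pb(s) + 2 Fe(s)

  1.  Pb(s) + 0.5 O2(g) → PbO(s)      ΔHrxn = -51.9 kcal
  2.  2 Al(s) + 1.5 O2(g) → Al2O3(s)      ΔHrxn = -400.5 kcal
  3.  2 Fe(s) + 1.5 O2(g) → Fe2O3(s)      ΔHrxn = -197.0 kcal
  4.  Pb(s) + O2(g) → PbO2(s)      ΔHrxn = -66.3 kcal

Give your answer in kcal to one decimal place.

eq. 1: not needed (PbO(s) appears nowhere else).
eq. 2 × 3 (×3 to match 3 Al2O3(s) in the target): (3)·(-400.5) = -1201.5 kcal
eq. 3 reversed (Fe2O3(s) must end up as a reactant): +197.0 kcal
eq. 4 reversed and × 3 (PbO2(s) must end up as a reactant; ×3 to match 3 PbO2(s) in the target): (-3)·(-66.3) = +198.9 kcal
ΔHrxn = (3)·(-400.5) + (-1)·(-197.0) + (-3)·(-66.3) = -805.6 kcal

ΔHrxn = -805.6 kcal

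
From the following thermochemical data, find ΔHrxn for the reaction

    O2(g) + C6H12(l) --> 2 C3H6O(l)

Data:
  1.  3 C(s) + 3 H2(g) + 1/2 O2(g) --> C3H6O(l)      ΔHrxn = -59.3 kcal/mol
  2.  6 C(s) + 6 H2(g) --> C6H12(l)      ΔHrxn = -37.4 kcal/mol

ΔHrxn = -81.2 kcal/mol

eq. 1 × 2: (2)·(-59.3) = -118.6 kcal/mol
eq. 2 reversed: +37.4 kcal/mol
ΔHrxn = (-118.6) + (+37.4) = -81.2 kcal/mol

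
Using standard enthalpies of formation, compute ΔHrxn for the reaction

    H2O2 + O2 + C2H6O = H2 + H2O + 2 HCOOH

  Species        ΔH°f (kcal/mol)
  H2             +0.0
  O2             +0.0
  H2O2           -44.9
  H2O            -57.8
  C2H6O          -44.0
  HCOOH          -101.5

ΔH°rxn = Σ nΔHf°(products) − Σ nΔHf°(reactants).
Products: 1·(+0.0) + 1·(-57.8) + 2·(-101.5) = -260.8
Reactants: 1·(-44.9) + 1·(+0.0) + 1·(-44.0) = -88.9
ΔHrxn = (-260.8) − (-88.9) = -171.9 kcal/mol

ΔHrxn = -171.9 kcal/mol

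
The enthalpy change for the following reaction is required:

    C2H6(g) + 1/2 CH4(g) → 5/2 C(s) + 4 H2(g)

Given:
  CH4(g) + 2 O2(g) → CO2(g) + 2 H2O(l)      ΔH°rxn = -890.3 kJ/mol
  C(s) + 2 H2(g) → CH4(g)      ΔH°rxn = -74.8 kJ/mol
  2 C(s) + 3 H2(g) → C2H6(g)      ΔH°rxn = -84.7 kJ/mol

ΔH°rxn = 122.1 kJ/mol

equation 1: not needed.
equation 2 reversed and × 1/2: (-1/2)·(-74.8) = +37.4 kJ/mol
equation 3 reversed: +84.7 kJ/mol
Combining the equations, ΔH°rxn = (-1/2)·(-74.8) + (-1)·(-84.7) = 122.1 kJ/mol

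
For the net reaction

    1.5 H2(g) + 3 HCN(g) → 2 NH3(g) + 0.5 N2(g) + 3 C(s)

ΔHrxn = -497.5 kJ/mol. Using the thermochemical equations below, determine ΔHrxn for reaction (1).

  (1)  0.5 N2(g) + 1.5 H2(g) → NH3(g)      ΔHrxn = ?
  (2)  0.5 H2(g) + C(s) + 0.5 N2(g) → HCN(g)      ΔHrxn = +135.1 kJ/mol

(1) × 2 (×2 to match 2 NH3(g) in the target): contributes 2·x
(2) reversed and × 3 (HCN(g) must end up as a reactant; scale by 3 for the 3 HCN(g)): (-3)·(+135.1) = -405.3 kJ/mol
-497.5 = (-405.3) + 2·x
x = (-497.5 − (-405.3)) / (2) = -46.1 kJ/mol

ΔHrxn = -46.1 kJ/mol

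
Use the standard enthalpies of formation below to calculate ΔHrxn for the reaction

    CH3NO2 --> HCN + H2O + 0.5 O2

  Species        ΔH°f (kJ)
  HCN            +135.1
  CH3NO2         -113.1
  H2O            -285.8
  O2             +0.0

Products: 1·(+135.1) + 1·(-285.8) + 1/2·(+0.0) = -150.7
Reactants: 1·(-113.1) = -113.1
ΔHrxn = (-150.7) − (-113.1) = -37.6 kJ

ΔHrxn = -37.6 kJ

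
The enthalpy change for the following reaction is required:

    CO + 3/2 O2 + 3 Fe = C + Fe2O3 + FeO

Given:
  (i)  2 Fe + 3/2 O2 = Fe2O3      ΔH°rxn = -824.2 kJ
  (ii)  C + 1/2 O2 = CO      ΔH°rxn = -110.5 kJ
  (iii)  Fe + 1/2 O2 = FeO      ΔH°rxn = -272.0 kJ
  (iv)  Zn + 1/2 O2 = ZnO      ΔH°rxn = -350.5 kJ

(i) as written (Fe2O3 already on the product side): -824.2 kJ
(ii) reversed (reverse to put CO on the reactant side): +110.5 kJ
(iii) as written (FeO already on the product side): -272.0 kJ
(iv): not needed (Zn appears nowhere else).
Combining the equations, ΔH°rxn = (-824.2) + (+110.5) + (-272.0) = -985.7 kJ

ΔH°rxn = -985.7 kJ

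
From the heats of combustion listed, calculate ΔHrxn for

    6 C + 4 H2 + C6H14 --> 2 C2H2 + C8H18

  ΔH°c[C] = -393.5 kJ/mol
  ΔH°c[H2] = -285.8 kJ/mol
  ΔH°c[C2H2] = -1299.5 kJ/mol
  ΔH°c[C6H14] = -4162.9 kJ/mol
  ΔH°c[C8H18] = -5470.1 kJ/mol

ΔHrxn = 402.0 kJ/mol

With combustion enthalpies, reactants minus products:
= [6·(-393.5) + 4·(-285.8) + 1·(-4162.9)] − [2·(-1299.5) + 1·(-5470.1)]
= 402.0 kJ/mol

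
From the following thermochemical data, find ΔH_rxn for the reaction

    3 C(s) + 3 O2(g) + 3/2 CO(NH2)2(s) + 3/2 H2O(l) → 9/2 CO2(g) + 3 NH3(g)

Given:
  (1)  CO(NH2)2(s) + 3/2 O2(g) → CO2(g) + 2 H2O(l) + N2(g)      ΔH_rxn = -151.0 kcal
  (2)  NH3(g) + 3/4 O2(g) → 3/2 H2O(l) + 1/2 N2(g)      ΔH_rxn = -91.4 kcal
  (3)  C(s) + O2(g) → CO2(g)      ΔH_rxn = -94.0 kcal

ΔH_rxn = -234.3 kcal

(1) × 3/2: (3/2)·(-151.0) = -226.5 kcal
(2) reversed and × 3: (-3)·(-91.4) = +274.2 kcal
(3) × 3: (3)·(-94.0) = -282.0 kcal
Summing the manipulated equations, ΔH_rxn = (-226.5) + (+274.2) + (-282.0) = -234.3 kcal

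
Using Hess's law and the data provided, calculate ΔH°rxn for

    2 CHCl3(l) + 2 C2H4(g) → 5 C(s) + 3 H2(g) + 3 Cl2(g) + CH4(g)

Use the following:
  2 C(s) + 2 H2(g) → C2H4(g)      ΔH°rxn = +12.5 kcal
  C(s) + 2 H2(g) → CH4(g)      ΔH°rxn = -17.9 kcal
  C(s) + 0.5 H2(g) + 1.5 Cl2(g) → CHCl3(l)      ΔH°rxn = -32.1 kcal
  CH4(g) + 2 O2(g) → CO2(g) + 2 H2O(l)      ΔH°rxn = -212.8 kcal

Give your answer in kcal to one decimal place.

equation 1 reversed and × 2 (C2H4(g) must end up as a reactant; ×2 to match 2 C2H4(g) in the target): (-2)·(+12.5) = -25.0 kcal
equation 2 as written: -17.9 kcal
equation 3 reversed and × 2 (reverse to put CHCl3(l) on the reactant side; scale by 2 for the 2 CHCl3(l)): (-2)·(-32.1) = +64.2 kcal
equation 4: not needed (H2O(l) appears nowhere else).
ΔH°rxn = (-25.0) + (-17.9) + (+64.2) = 21.3 kcal

ΔH°rxn = 21.3 kcal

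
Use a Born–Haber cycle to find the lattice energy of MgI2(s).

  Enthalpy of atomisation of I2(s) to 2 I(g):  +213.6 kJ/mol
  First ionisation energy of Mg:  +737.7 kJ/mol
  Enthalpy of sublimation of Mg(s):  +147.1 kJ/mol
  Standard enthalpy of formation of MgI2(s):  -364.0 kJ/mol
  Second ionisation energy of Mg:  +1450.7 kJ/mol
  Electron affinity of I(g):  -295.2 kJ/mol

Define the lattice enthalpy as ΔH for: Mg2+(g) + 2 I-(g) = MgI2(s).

ΔHf° = 1·ΔHsub + 1·(ΣIE) + 1·D(I2) + 2·EA + U
-364.0 = 1·(+147.1) + 1·(+2188.4) + 1·(+213.6) + 2·(-295.2) + U
U = -364.0 − (+1958.7) = -2322.7 kJ/mol

U = -2322.7 kJ/mol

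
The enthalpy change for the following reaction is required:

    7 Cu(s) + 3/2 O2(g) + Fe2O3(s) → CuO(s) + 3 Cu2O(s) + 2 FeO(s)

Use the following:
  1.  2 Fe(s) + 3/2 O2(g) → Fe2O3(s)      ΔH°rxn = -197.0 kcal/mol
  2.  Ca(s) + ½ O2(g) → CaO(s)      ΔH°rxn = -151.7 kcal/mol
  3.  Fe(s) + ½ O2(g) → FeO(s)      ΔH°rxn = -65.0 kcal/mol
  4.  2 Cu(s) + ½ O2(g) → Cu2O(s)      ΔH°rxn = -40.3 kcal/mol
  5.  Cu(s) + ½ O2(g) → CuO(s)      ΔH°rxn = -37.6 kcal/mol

ΔH°rxn = -91.5 kcal/mol

eq. 1 reversed (reverse to put Fe2O3(s) on the reactant side): +197.0 kcal/mol
eq. 2: not needed (CaO(s) appears nowhere else).
eq. 3 × 2 (scale by 2 for the 2 FeO(s)): (2)·(-65.0) = -130.0 kcal/mol
eq. 4 × 3 (×3 to match 3 Cu2O(s) in the target): (3)·(-40.3) = -120.9 kcal/mol
eq. 5 as written (CuO(s) already on the product side): -37.6 kcal/mol
ΔH°rxn = (-1)·(-197.0) + (2)·(-65.0) + (3)·(-40.3) + (1)·(-37.6) = -91.5 kcal/mol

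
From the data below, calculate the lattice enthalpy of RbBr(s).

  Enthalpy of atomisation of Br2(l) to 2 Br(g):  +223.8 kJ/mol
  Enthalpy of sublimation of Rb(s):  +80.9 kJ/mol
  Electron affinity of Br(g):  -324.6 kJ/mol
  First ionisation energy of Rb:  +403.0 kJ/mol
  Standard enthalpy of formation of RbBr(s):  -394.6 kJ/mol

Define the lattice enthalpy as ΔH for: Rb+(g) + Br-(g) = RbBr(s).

U = -665.8 kJ/mol

ΔHf° = 1·ΔHsub + 1·(ΣIE) + 1/2·D(Br2) + 1·EA + U
-394.6 = 1·(+80.9) + 1·(+403.0) + 1/2·(+223.8) + 1·(-324.6) + U
U = -394.6 − (+271.2) = -665.8 kJ/mol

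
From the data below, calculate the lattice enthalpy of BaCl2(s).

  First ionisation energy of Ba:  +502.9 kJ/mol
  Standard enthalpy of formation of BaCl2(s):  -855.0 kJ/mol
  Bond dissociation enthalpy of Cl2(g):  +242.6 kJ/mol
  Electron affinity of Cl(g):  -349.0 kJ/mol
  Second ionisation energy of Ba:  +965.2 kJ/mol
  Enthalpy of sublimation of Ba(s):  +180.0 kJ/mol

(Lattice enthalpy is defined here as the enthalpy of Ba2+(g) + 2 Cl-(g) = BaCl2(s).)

ΔHf° = 1·ΔHsub + 1·(ΣIE) + 1·D(Cl2) + 2·EA + U
-855.0 = 1·(+180.0) + 1·(+1468.1) + 1·(+242.6) + 2·(-349.0) + U
U = -855.0 − (+1192.7) = -2047.7 kJ/mol

U = -2047.7 kJ/mol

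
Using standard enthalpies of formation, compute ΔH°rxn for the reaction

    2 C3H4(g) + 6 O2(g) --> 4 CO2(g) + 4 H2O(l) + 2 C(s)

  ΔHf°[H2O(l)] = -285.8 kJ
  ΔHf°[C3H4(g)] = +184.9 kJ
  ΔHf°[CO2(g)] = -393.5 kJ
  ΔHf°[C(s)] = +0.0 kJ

Products: 4·(-393.5) + 4·(-285.8) + 2·(+0.0) = -2717.2
Reactants: 2·(+184.9) + 6·(+0.0) = +369.8
ΔH°rxn = (-2717.2) − (+369.8) = -3087.0 kJ

ΔH°rxn = -3087.0 kJ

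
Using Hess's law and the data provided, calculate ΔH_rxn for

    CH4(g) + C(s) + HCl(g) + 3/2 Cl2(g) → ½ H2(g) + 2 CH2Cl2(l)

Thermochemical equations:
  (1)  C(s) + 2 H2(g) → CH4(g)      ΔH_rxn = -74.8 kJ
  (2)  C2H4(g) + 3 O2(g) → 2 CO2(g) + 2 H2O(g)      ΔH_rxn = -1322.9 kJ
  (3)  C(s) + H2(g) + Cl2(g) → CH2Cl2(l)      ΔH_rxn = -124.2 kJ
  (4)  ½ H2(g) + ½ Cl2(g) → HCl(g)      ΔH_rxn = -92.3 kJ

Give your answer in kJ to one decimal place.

(1) reversed: +74.8 kJ
(2): not needed.
(3) × 2: (2)·(-124.2) = -248.4 kJ
(4) reversed: +92.3 kJ
ΔH_rxn = (+74.8) + (-248.4) + (+92.3) = -81.3 kJ

ΔH_rxn = -81.3 kJ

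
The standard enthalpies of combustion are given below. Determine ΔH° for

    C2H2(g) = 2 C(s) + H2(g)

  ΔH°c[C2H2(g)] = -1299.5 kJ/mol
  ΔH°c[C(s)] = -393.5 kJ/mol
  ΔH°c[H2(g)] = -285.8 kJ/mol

Using ΔH = Σ nΔHc°(reactants) − Σ nΔHc°(products):
= [1·(-1299.5)] − [2·(-393.5) + 1·(-285.8)]
= -226.7 kJ/mol

ΔH° = -226.7 kJ/mol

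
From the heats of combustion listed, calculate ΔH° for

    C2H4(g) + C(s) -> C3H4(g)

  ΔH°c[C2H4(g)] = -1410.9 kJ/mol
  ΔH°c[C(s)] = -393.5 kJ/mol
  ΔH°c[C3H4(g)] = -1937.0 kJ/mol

ΔH° = 132.6 kJ/mol

With combustion enthalpies, reactants minus products:
= [1·(-1410.9) + 1·(-393.5)] − [1·(-1937.0)]
= 132.6 kJ/mol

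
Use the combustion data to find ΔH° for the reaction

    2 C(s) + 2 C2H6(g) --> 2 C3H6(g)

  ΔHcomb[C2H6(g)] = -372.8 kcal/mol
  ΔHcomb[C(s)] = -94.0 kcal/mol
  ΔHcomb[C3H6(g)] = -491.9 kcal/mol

Using ΔH = Σ nΔHc°(reactants) − Σ nΔHc°(products):
= [2·(-94.0) + 2·(-372.8)] − [2·(-491.9)]
= 50.2 kcal/mol

ΔH° = 50.2 kcal/mol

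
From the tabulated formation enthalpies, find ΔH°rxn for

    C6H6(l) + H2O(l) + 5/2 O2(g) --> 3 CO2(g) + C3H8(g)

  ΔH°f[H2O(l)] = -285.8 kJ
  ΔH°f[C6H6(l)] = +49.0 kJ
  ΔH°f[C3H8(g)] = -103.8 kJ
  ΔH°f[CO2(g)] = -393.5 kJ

Products: 3·(-393.5) + 1·(-103.8) = -1284.3
Reactants: 1·(+49.0) + 1·(-285.8) + 5/2·(+0.0) = -236.8
ΔH°rxn = (-1284.3) − (-236.8) = -1047.5 kJ

ΔH°rxn = -1047.5 kJ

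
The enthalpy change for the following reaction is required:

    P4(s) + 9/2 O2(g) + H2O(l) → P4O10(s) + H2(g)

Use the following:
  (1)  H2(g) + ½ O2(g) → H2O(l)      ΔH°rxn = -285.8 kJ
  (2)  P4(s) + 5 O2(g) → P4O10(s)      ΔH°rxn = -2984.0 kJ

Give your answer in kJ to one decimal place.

(1) reversed: +285.8 kJ
(2) as written: -2984.0 kJ
Combining the equations, ΔH°rxn = (+285.8) + (-2984.0) = -2698.2 kJ

ΔH°rxn = -2698.2 kJ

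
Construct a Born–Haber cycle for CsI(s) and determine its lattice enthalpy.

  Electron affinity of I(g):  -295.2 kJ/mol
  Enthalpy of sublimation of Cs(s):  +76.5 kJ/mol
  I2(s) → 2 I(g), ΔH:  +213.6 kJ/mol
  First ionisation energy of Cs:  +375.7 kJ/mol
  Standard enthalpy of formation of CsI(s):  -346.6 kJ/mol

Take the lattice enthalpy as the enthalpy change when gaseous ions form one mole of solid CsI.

U = -610.4 kJ/mol

ΔHf° = 1·ΔHsub + 1·(ΣIE) + 1/2·D(I2) + 1·EA + U
-346.6 = 1·(+76.5) + 1·(+375.7) + 1/2·(+213.6) + 1·(-295.2) + U
U = -346.6 − (+263.8) = -610.4 kJ/mol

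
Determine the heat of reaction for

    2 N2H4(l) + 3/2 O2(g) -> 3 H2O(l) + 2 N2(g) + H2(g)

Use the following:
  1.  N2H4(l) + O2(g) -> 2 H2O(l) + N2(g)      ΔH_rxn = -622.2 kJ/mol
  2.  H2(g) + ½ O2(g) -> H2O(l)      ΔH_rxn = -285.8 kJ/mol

ΔH_rxn = -958.6 kJ/mol

eq. 1 × 2: (2)·(-622.2) = -1244.4 kJ/mol
eq. 2 reversed: +285.8 kJ/mol
Summing the manipulated equations, ΔH_rxn = (-1244.4) + (+285.8) = -958.6 kJ/mol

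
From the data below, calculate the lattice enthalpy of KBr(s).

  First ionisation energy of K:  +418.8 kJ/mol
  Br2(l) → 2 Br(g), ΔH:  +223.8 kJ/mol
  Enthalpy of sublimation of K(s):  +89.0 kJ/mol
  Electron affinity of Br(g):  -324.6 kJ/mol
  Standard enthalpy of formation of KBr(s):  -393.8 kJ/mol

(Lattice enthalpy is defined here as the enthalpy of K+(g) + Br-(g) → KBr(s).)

ΔHf° = 1·ΔHsub + 1·(ΣIE) + 1/2·D(Br2) + 1·EA + U
-393.8 = 1·(+89.0) + 1·(+418.8) + 1/2·(+223.8) + 1·(-324.6) + U
U = -393.8 − (+295.1) = -688.9 kJ/mol

U = -688.9 kJ/mol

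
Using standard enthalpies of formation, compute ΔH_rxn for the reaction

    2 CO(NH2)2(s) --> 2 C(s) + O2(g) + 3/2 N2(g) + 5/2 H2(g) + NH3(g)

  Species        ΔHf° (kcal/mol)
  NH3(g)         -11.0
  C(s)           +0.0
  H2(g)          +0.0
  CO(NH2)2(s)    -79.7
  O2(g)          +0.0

ΔH_rxn = 148.4 kcal/mol

Products: 2·(+0.0) + 1·(+0.0) + 3/2·(+0.0) + 5/2·(+0.0) + 1·(-11.0) = -11.0
Reactants: 2·(-79.7) = -159.4
ΔH_rxn = (-11.0) − (-159.4) = 148.4 kcal/mol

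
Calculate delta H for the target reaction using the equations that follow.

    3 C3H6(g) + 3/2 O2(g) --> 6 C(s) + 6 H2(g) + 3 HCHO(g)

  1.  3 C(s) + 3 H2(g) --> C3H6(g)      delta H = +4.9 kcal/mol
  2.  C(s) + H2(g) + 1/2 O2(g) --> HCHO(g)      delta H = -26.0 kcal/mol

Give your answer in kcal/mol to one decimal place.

delta H = -92.7 kcal/mol

eq. 1 reversed and × 3 (reverse to put C3H6(g) on the reactant side; ×3 to match 3 C3H6(g) in the target): (-3)·(+4.9) = -14.7 kcal/mol
eq. 2 × 3 (×3 to match 3 HCHO(g) in the target): (3)·(-26.0) = -78.0 kcal/mol
delta H = (-14.7) + (-78.0) = -92.7 kcal/mol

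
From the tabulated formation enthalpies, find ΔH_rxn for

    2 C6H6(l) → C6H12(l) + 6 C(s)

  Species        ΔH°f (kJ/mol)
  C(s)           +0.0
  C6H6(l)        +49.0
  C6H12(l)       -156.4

Products: 1·(-156.4) + 6·(+0.0) = -156.4
Reactants: 2·(+49.0) = +98.0
ΔH_rxn = (-156.4) − (+98.0) = -254.4 kJ/mol

ΔH_rxn = -254.4 kJ/mol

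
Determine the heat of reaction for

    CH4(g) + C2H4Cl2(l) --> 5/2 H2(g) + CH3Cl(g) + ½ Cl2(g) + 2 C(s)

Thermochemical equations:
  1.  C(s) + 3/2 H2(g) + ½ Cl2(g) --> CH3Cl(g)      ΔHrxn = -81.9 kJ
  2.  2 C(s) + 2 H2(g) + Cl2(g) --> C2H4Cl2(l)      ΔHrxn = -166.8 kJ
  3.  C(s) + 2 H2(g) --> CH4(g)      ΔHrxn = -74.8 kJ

ΔHrxn = 159.7 kJ

eq. 1 as written (CH3Cl(g) already on the product side): -81.9 kJ
eq. 2 reversed (reverse to put C2H4Cl2(l) on the reactant side): +166.8 kJ
eq. 3 reversed (CH4(g) must end up as a reactant): +74.8 kJ
Combining the equations, ΔHrxn = (1)·(-81.9) + (-1)·(-166.8) + (-1)·(-74.8) = 159.7 kJ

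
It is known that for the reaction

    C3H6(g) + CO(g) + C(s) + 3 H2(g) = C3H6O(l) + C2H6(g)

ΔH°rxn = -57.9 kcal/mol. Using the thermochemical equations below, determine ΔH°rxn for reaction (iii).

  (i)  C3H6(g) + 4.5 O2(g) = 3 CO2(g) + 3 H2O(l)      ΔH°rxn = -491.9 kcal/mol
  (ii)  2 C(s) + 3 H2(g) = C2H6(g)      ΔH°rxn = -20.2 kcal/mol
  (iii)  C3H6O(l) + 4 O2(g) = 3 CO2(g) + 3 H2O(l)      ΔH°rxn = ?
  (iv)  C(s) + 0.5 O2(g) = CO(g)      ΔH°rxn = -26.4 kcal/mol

ΔH°rxn = -427.8 kcal/mol

(i) as written (C3H6(g) already on the reactant side): -491.9 kcal/mol
(ii) as written (C2H6(g) already on the product side): -20.2 kcal/mol
(iii) reversed (C3H6O(l) must end up as a product): contributes −x
(iv) reversed (reverse to put CO(g) on the reactant side): +26.4 kcal/mol
-57.9 = (-491.9) + (-20.2) + (+26.4) − x
x = (-57.9 − (-485.7)) / (-1) = -427.8 kcal/mol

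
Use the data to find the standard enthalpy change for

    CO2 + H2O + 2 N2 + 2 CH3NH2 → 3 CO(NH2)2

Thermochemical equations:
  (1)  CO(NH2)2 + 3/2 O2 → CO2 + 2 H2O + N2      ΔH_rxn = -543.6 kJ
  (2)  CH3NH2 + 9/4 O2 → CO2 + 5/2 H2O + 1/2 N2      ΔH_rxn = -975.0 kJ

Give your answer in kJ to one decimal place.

(1) reversed and × 3 (CO(NH2)2 must end up as a product; ×3 to match 3 CO(NH2)2 in the target): (-3)·(-543.6) = +1630.8 kJ
(2) × 2 (×2 to match 2 CH3NH2 in the target): (2)·(-975.0) = -1950.0 kJ
Since enthalpy is a state function, ΔH_rxn = (-3)·(-543.6) + (2)·(-975.0) = -319.2 kJ

ΔH_rxn = -319.2 kJ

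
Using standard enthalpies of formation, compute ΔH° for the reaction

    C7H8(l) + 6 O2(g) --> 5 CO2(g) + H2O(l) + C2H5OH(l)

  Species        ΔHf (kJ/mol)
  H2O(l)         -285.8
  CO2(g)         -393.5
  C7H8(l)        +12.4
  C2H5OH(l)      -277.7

ΔH° = -2543.4 kJ/mol

Products: 5·(-393.5) + 1·(-285.8) + 1·(-277.7) = -2531.0
Reactants: 1·(+12.4) + 6·(+0.0) = +12.4
ΔH° = (-2531.0) − (+12.4) = -2543.4 kJ/mol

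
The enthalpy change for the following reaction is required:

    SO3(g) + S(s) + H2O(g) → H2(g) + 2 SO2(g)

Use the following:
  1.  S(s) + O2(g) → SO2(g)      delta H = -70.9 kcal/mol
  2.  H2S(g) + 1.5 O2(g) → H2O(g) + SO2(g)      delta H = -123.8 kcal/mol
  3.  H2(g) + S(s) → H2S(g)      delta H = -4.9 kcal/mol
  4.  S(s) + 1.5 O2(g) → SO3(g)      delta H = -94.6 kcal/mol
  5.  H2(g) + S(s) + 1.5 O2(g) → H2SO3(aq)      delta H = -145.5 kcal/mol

delta H = 10.6 kcal/mol

eq. 1 × 3: (3)·(-70.9) = -212.7 kcal/mol
eq. 2 reversed (H2O(g) must end up as a reactant): +123.8 kcal/mol
eq. 3 reversed: +4.9 kcal/mol
eq. 4 reversed (SO3(g) must end up as a reactant): +94.6 kcal/mol
eq. 5: not needed (H2SO3(aq) appears nowhere else).
delta H = (3)·(-70.9) + (-1)·(-123.8) + (-1)·(-4.9) + (-1)·(-94.6) = 10.6 kcal/mol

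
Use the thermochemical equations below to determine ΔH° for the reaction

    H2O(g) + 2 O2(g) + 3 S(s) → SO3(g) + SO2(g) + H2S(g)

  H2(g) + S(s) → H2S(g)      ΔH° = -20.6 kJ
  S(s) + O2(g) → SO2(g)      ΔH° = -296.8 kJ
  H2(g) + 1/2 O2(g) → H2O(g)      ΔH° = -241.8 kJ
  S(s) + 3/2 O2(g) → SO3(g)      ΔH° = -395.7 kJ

equation 1 as written (H2S(g) already on the product side): -20.6 kJ
equation 2 as written (SO2(g) already on the product side): -296.8 kJ
equation 3 reversed (H2O(g) must end up as a reactant): +241.8 kJ
equation 4 as written (SO3(g) already on the product side): -395.7 kJ
Since enthalpy is a state function, ΔH° = (-20.6) + (-296.8) + (+241.8) + (-395.7) = -471.3 kJ

ΔH° = -471.3 kJ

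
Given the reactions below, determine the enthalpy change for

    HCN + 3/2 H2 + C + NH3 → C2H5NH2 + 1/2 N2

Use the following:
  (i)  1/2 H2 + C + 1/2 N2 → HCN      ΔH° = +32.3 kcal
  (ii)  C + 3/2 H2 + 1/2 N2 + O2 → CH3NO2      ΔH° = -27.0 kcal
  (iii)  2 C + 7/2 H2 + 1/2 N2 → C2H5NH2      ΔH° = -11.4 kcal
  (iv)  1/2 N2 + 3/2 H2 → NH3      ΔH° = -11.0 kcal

ΔH° = -32.7 kcal

(i) reversed: -32.3 kcal
(ii): not needed.
(iii) as written: -11.4 kcal
(iv) reversed: +11.0 kcal
By Hess's law, ΔH° = (-32.3) + (-11.4) + (+11.0) = -32.7 kcal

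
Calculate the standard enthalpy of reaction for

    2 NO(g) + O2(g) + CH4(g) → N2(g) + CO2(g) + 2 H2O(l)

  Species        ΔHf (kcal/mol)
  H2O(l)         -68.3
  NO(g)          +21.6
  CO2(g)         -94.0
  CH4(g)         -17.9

ΔH° = -255.9 kcal/mol

Products: 1·(+0.0) + 1·(-94.0) + 2·(-68.3) = -230.6
Reactants: 2·(+21.6) + 1·(+0.0) + 1·(-17.9) = +25.3
ΔH° = (-230.6) − (+25.3) = -255.9 kcal/mol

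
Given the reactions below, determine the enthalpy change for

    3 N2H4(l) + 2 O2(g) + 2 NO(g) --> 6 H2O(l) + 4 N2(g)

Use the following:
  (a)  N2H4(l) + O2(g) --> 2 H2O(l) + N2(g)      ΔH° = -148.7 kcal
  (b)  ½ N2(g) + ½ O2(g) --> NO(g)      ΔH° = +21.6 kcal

(a) × 3: (3)·(-148.7) = -446.1 kcal
(b) reversed and × 2: (-2)·(+21.6) = -43.2 kcal
Summing the manipulated equations, ΔH° = (-446.1) + (-43.2) = -489.3 kcal

ΔH° = -489.3 kcal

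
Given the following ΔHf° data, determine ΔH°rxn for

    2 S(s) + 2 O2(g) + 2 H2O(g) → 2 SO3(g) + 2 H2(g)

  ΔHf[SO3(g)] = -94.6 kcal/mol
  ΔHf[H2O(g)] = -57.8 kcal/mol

ΔH°rxn = -73.6 kcal/mol

Products: 2·(-94.6) + 2·(+0.0) = -189.2
Reactants: 2·(+0.0) + 2·(+0.0) + 2·(-57.8) = -115.6
ΔH°rxn = (-189.2) − (-115.6) = -73.6 kcal/mol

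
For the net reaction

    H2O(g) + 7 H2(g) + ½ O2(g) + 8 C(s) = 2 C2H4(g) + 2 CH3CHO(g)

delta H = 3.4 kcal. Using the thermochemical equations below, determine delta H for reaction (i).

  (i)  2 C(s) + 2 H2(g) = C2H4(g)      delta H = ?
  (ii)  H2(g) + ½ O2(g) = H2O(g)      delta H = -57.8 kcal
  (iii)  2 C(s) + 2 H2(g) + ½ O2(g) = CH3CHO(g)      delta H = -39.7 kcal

(i) × 2 (×2 to match 2 C2H4(g) in the target): contributes 2·x
(ii) reversed (H2O(g) must end up as a reactant): +57.8 kcal
(iii) × 2 (×2 to match 2 CH3CHO(g) in the target): (2)·(-39.7) = -79.4 kcal
+3.4 = (+57.8) + (-79.4) + 2·x
x = (+3.4 − (-21.6)) / (2) = 12.5 kcal

delta H = 12.5 kcal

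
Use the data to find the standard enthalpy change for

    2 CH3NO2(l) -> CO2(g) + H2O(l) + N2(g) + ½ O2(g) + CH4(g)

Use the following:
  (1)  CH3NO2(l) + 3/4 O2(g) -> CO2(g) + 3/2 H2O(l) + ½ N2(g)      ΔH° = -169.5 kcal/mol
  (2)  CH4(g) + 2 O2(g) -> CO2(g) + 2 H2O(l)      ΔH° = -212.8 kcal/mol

(1) × 2 (scale by 2 for the 2 CH3NO2(l)): (2)·(-169.5) = -339.0 kcal/mol
(2) reversed (CH4(g) must end up as a product): +212.8 kcal/mol
By Hess's law, ΔH° = (2)·(-169.5) + (-1)·(-212.8) = -126.2 kcal/mol

ΔH° = -126.2 kcal/mol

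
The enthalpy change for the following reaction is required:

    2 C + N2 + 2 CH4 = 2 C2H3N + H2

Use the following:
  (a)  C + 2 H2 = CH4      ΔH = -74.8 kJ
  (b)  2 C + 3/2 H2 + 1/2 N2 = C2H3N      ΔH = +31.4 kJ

(a) reversed and × 2: (-2)·(-74.8) = +149.6 kJ
(b) × 2: (2)·(+31.4) = +62.8 kJ
ΔH = (+149.6) + (+62.8) = 212.4 kJ

ΔH = 212.4 kJ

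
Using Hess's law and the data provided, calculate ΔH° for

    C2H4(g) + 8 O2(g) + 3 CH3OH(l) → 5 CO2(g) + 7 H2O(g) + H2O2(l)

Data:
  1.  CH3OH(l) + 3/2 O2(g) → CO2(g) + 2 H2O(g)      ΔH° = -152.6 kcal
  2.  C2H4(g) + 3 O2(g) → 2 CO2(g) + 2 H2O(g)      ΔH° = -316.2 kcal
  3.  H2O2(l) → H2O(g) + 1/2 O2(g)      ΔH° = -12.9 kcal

eq. 1 × 3: (3)·(-152.6) = -457.8 kcal
eq. 2 as written: -316.2 kcal
eq. 3 reversed: +12.9 kcal
Summing the manipulated equations, ΔH° = (-457.8) + (-316.2) + (+12.9) = -761.1 kcal

ΔH° = -761.1 kcal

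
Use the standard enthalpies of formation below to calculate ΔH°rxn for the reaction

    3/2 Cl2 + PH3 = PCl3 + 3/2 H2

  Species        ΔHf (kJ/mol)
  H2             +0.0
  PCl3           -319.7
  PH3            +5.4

Products: 1·(-319.7) + 3/2·(+0.0) = -319.7
Reactants: 3/2·(+0.0) + 1·(+5.4) = +5.4
ΔH°rxn = (-319.7) − (+5.4) = -325.1 kJ/mol

ΔH°rxn = -325.1 kJ/mol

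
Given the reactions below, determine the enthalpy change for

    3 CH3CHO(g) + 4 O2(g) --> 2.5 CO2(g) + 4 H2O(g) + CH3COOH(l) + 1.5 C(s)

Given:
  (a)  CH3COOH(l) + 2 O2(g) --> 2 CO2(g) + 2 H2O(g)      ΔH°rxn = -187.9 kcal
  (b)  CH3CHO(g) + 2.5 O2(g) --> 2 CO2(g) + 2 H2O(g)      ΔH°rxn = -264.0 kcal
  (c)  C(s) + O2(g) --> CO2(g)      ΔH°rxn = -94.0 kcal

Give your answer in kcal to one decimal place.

(a) reversed: +187.9 kcal
(b) × 3: (3)·(-264.0) = -792.0 kcal
(c) reversed and × 3/2: (-3/2)·(-94.0) = +141.0 kcal
ΔH°rxn = (-1)·(-187.9) + (3)·(-264.0) + (-3/2)·(-94.0) = -463.1 kcal

ΔH°rxn = -463.1 kcal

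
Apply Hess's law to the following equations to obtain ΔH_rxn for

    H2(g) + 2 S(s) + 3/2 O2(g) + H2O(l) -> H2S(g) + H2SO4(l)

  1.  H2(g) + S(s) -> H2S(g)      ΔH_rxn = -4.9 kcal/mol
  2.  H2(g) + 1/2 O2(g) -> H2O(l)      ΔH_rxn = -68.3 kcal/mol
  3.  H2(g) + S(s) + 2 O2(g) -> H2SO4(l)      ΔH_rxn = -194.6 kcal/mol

eq. 1 as written: -4.9 kcal/mol
eq. 2 reversed: +68.3 kcal/mol
eq. 3 as written: -194.6 kcal/mol
ΔH_rxn = (1)·(-4.9) + (-1)·(-68.3) + (1)·(-194.6) = -131.2 kcal/mol

ΔH_rxn = -131.2 kcal/mol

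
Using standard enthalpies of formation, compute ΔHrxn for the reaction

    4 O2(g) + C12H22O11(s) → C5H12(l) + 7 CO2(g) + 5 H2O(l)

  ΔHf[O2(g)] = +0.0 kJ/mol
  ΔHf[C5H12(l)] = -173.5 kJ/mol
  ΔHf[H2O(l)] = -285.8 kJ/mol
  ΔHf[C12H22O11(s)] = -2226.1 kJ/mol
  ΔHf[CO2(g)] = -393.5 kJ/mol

ΔH°rxn = Σ nΔHf°(products) − Σ nΔHf°(reactants).
Products: 1·(-173.5) + 7·(-393.5) + 5·(-285.8) = -4357.0
Reactants: 4·(+0.0) + 1·(-2226.1) = -2226.1
ΔHrxn = (-4357.0) − (-2226.1) = -2130.9 kJ/mol

ΔHrxn = -2130.9 kJ/mol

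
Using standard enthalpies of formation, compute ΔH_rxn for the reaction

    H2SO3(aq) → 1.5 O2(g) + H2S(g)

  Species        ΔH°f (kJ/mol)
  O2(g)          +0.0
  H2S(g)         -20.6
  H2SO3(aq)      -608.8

ΔH_rxn = 588.2 kJ/mol

ΔH°rxn = Σ nΔHf°(products) − Σ nΔHf°(reactants).
Products: 3/2·(+0.0) + 1·(-20.6) = -20.6
Reactants: 1·(-608.8) = -608.8
ΔH_rxn = (-20.6) − (-608.8) = 588.2 kJ/mol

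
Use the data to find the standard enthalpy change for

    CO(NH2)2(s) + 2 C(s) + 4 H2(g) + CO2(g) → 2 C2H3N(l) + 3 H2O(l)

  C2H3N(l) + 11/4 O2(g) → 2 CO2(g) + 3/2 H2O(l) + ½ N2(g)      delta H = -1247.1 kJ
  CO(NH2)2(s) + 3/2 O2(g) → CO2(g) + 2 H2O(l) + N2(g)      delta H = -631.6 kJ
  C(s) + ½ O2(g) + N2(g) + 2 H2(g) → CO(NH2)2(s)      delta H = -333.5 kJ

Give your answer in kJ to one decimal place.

equation 1 reversed and × 2: (-2)·(-1247.1) = +2494.2 kJ
equation 2 × 3: (3)·(-631.6) = -1894.8 kJ
equation 3 × 2: (2)·(-333.5) = -667.0 kJ
delta H = (+2494.2) + (-1894.8) + (-667.0) = -67.6 kJ

delta H = -67.6 kJ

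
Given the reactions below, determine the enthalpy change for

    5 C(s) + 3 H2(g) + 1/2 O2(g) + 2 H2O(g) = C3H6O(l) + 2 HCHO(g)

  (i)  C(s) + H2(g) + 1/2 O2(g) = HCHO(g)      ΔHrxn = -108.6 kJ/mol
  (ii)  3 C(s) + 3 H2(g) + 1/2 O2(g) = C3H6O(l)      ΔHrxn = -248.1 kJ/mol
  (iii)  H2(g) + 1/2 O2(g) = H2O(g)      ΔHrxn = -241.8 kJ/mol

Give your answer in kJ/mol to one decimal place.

(i) × 2: (2)·(-108.6) = -217.2 kJ/mol
(ii) as written: -248.1 kJ/mol
(iii) reversed and × 2: (-2)·(-241.8) = +483.6 kJ/mol
Since enthalpy is a state function, ΔHrxn = (-217.2) + (-248.1) + (+483.6) = 18.3 kJ/mol

ΔHrxn = 18.3 kJ/mol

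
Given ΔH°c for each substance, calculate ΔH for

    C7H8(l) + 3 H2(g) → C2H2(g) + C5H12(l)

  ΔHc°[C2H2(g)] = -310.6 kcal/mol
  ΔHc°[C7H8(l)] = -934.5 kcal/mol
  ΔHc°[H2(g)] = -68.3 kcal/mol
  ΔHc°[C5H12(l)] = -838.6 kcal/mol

ΔH = 9.8 kcal/mol

Using ΔH = Σ nΔHc°(reactants) − Σ nΔHc°(products):
= [1·(-934.5) + 3·(-68.3)] − [1·(-310.6) + 1·(-838.6)]
= 9.8 kcal/mol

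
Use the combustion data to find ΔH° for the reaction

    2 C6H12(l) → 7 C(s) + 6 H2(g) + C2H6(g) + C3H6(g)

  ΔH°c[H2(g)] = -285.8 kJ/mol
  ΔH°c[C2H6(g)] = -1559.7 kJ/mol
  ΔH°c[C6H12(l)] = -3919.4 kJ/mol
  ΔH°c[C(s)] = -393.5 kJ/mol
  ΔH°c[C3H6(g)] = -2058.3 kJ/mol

ΔH° = 248.5 kJ/mol

With combustion enthalpies, reactants minus products:
= [2·(-3919.4)] − [7·(-393.5) + 6·(-285.8) + 1·(-1559.7) + 1·(-2058.3)]
= 248.5 kJ/mol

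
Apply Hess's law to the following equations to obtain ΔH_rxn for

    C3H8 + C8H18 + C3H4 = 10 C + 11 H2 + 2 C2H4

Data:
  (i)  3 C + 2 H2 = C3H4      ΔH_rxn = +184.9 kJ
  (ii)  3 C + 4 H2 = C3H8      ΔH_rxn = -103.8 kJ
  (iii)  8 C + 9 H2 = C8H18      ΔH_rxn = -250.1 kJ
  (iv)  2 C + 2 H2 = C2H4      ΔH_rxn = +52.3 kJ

(i) reversed (C3H4 must end up as a reactant): -184.9 kJ
(ii) reversed (reverse to put C3H8 on the reactant side): +103.8 kJ
(iii) reversed (C8H18 must end up as a reactant): +250.1 kJ
(iv) × 2 (×2 to match 2 C2H4 in the target): (2)·(+52.3) = +104.6 kJ
Combining the equations, ΔH_rxn = (-1)·(+184.9) + (-1)·(-103.8) + (-1)·(-250.1) + (2)·(+52.3) = 273.6 kJ

ΔH_rxn = 273.6 kJ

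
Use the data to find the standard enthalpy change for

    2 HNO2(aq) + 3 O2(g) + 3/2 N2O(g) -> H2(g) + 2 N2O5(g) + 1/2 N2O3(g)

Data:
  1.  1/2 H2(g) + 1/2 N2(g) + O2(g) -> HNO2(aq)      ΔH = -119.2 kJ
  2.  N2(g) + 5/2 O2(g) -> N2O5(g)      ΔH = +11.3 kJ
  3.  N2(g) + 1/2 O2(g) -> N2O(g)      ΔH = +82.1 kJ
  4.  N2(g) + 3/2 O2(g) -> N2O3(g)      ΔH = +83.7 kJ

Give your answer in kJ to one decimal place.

eq. 1 reversed and × 2: (-2)·(-119.2) = +238.4 kJ
eq. 2 × 2: (2)·(+11.3) = +22.6 kJ
eq. 3 reversed and × 3/2: (-3/2)·(+82.1) = -123.15 kJ
eq. 4 × 1/2: (1/2)·(+83.7) = +41.85 kJ
Since enthalpy is a state function, ΔH = (-2)·(-119.2) + (2)·(+11.3) + (-3/2)·(+82.1) + (1/2)·(+83.7) = 179.7 kJ

ΔH = 179.7 kJ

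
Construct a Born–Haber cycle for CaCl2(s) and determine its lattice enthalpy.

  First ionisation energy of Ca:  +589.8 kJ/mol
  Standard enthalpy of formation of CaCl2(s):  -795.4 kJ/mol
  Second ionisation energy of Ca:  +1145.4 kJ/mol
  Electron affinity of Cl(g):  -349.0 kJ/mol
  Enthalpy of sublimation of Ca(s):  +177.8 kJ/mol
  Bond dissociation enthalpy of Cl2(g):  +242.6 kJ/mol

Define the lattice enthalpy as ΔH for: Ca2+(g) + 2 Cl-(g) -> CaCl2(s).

ΔHf° = 1·ΔHsub + 1·(ΣIE) + 1·D(Cl2) + 2·EA + U
-795.4 = 1·(+177.8) + 1·(+1735.2) + 1·(+242.6) + 2·(-349.0) + U
U = -795.4 − (+1457.6) = -2253.0 kJ/mol

U = -2253.0 kJ/mol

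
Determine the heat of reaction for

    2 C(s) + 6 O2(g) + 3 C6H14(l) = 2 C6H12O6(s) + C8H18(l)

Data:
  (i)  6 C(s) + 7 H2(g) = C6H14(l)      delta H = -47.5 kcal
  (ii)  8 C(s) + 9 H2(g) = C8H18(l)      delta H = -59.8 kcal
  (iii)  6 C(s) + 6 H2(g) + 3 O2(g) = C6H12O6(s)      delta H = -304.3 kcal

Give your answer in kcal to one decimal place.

delta H = -525.9 kcal

(i) reversed and × 3: (-3)·(-47.5) = +142.5 kcal
(ii) as written: -59.8 kcal
(iii) × 2: (2)·(-304.3) = -608.6 kcal
Since enthalpy is a state function, delta H = (+142.5) + (-59.8) + (-608.6) = -525.9 kcal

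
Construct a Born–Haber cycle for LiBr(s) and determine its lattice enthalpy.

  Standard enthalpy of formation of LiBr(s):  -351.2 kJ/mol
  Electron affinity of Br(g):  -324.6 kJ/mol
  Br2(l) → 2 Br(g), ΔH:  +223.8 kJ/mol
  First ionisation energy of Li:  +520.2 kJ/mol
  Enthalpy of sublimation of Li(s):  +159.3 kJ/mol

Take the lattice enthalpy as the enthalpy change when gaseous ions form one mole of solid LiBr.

ΔHf° = 1·ΔHsub + 1·(ΣIE) + 1/2·D(Br2) + 1·EA + U
-351.2 = 1·(+159.3) + 1·(+520.2) + 1/2·(+223.8) + 1·(-324.6) + U
U = -351.2 − (+466.8) = -818.0 kJ/mol

U = -818.0 kJ/mol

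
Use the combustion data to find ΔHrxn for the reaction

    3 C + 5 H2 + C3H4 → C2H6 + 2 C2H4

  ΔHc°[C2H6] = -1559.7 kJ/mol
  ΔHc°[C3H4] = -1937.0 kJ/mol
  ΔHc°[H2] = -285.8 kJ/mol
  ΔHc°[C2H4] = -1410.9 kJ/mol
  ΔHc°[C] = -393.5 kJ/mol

Using ΔH = Σ nΔHc°(reactants) − Σ nΔHc°(products):
= [3·(-393.5) + 5·(-285.8) + 1·(-1937.0)] − [1·(-1559.7) + 2·(-1410.9)]
= -165.0 kJ/mol

ΔHrxn = -165.0 kJ/mol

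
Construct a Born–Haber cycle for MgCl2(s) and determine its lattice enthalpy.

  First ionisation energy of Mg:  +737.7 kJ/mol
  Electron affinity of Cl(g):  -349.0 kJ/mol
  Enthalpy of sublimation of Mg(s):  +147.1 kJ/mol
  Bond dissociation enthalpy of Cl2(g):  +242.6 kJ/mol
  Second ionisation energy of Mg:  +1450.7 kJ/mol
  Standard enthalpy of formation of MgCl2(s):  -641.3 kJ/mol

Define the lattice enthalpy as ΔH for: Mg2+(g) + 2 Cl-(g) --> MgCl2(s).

U = -2521.4 kJ/mol

ΔHf° = 1·ΔHsub + 1·(ΣIE) + 1·D(Cl2) + 2·EA + U
-641.3 = 1·(+147.1) + 1·(+2188.4) + 1·(+242.6) + 2·(-349.0) + U
U = -641.3 − (+1880.1) = -2521.4 kJ/mol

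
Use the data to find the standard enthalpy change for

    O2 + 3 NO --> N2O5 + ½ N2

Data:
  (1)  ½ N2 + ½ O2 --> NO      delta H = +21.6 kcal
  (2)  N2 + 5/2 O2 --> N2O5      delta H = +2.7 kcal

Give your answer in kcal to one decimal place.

(1) reversed and × 3 (reverse to put NO on the reactant side; ×3 to match 3 NO in the target): (-3)·(+21.6) = -64.8 kcal
(2) as written (N2O5 already on the product side): +2.7 kcal
Combining the equations, delta H = (-3)·(+21.6) + (1)·(+2.7) = -62.1 kcal

delta H = -62.1 kcal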